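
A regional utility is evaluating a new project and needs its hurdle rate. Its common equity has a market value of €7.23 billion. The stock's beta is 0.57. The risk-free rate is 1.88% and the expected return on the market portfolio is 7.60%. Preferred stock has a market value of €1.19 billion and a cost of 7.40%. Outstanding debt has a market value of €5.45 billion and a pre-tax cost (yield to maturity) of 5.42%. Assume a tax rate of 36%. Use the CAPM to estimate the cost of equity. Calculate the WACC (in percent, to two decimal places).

Market risk premium = 7.6% − 1.88% = 5.72%.
Cost of equity via CAPM: Re = 1.88% + 0.57 × 5.72% = 5.1404%.
Total capital V = 7.23 + 1.19 + 5.45 = 13.87.
Equity: weight = 7.23/13.87 = 0.5213; cost = 5.1404%.
Preferred: weight = 1.19/13.87 = 0.0858; cost = 7.4%.
Debt: weight = 5.45/13.87 = 0.3929; after-tax cost = 5.42% × (1 − 36%) = 3.4688%.
WACC = 0.5213 × 5.1404% + 0.0858 × 7.4000% + 0.3929 × 3.4688% = 4.6774%.

4.68%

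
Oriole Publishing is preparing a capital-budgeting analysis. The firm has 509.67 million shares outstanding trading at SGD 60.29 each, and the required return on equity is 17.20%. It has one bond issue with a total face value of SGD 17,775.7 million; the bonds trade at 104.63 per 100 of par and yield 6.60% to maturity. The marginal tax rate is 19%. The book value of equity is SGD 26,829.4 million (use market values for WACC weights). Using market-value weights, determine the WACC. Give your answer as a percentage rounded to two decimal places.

12.73%

Market value of equity E = 60.29 × 509.67m = 30728.0043m. Market value of debt D = 17775.7m × 104.63/100 = 18598.71491m.
Total capital V = 30728.0043 + 18598.71491 = 49326.71921.
Equity: weight = 30728.0043/49326.71921 = 0.6229; cost = 17.2%.
Bonds outstanding: weight = 18598.71491/49326.71921 = 0.3771; after-tax cost = 6.6% × (1 − 19%) = 5.3460%.
WACC = 0.6229 × 17.2000% + 0.3771 × 5.3460% = 12.7304%.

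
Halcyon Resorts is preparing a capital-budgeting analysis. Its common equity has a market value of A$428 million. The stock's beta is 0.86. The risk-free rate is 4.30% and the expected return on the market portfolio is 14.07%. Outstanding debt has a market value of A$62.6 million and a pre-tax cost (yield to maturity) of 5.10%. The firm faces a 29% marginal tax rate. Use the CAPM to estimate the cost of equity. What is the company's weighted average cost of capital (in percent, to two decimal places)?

11.54%

Market risk premium = 14.07% − 4.3% = 9.77%.
Cost of equity via CAPM: Re = 4.3% + 0.86 × 9.77% = 12.7022%.
Total capital V = 428 + 62.6 = 490.6.
Equity: weight = 428/490.6 = 0.8724; cost = 12.7022%.
Debt: weight = 62.6/490.6 = 0.1276; after-tax cost = 5.1% × (1 − 29%) = 3.6210%.
WACC = 0.8724 × 12.7022% + 0.1276 × 3.6210% = 11.5434%.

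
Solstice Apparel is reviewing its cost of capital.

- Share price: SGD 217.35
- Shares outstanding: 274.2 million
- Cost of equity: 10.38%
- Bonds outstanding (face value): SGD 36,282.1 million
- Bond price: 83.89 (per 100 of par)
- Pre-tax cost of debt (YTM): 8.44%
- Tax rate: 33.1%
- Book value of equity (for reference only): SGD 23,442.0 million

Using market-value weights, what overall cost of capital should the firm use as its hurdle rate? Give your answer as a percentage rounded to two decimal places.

Market value of equity E = 217.35 × 274.2m = 59597.37m. Market value of debt D = 36282.1m × 83.89/100 = 30437.05369m.
Total capital V = 59597.37 + 30437.05369 = 90034.42369.
Equity: weight = 59597.37/90034.42369 = 0.6619; cost = 10.38%.
Bonds outstanding: weight = 30437.05369/90034.42369 = 0.3381; after-tax cost = 8.44% × (1 − 33.1%) = 5.6464%.
WACC = 0.6619 × 10.3800% + 0.3381 × 5.6464% = 8.7797%.

8.78%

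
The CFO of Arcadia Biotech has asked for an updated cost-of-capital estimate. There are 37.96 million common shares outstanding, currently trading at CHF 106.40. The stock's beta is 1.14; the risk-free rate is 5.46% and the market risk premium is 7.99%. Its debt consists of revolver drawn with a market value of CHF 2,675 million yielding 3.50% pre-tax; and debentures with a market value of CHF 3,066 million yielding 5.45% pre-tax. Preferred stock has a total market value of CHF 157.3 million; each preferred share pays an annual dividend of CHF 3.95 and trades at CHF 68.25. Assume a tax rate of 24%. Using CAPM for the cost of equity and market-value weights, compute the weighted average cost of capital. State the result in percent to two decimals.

Cost of equity via CAPM: Re = 5.46% + 1.14 × 7.99% = 14.5686%.
Cost of preferred: Rp = 3.95 / 68.25 = 5.7875%.
Market value of equity E = 106.4 × 37.96m = 4038.944m.
Total capital V = 4038.944 + 157.3 + 2675 + 3066 = 9937.244.
Equity: weight = 4038.944/9937.244 = 0.4064; cost = 14.5686%.
Preferred: weight = 157.3/9937.244 = 0.0158; cost = 5.7875%.
Revolver drawn: weight = 2675/9937.244 = 0.2692; after-tax cost = 3.5% × (1 − 24%) = 2.6600%.
Debentures: weight = 3066/9937.244 = 0.3085; after-tax cost = 5.45% × (1 − 24%) = 4.1420%.
WACC = 0.4064 × 14.5686% + 0.0158 × 5.7875% + 0.2692 × 2.6600% + 0.3085 × 4.1420% = 8.0069%.

8.01%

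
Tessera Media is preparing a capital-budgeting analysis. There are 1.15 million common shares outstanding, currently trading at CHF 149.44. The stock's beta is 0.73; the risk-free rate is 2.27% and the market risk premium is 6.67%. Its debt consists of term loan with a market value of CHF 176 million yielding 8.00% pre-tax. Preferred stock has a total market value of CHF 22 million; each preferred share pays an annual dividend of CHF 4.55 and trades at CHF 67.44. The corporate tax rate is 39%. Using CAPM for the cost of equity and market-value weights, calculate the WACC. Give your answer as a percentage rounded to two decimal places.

Cost of equity via CAPM: Re = 2.27% + 0.73 × 6.67% = 7.1391%.
Cost of preferred: Rp = 4.55 / 67.44 = 6.7467%.
Market value of equity E = 149.44 × 1.15m = 171.856m.
Total capital V = 171.856 + 22 + 176 = 369.856.
Equity: weight = 171.856/369.856 = 0.4647; cost = 7.1391%.
Preferred: weight = 22/369.856 = 0.0595; cost = 6.7467%.
Term loan: weight = 176/369.856 = 0.4759; after-tax cost = 8% × (1 − 39%) = 4.8800%.
WACC = 0.4647 × 7.1391% + 0.0595 × 6.7467% + 0.4759 × 4.8800% = 6.0407%.

6.04%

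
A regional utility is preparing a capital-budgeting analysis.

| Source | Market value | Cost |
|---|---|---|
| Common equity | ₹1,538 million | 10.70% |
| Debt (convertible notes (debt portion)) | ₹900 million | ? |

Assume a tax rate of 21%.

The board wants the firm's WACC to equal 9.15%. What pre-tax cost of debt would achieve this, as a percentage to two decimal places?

8.23%

Total capital V = 1538 + 900 = 2438.
Equity weight = 1538/2438 = 0.6308.
Convertible notes (debt portion) weight = 900/2438 = 0.3692.
Equity contribution = 0.6308 × 10.7% = 6.7500%.
Remaining for debt = 9.15% − 6.7500% = 2.4000%.
Rd × (1 − 21%) × 0.3692 = 2.4000%  ⇒  Rd = 8.2294%.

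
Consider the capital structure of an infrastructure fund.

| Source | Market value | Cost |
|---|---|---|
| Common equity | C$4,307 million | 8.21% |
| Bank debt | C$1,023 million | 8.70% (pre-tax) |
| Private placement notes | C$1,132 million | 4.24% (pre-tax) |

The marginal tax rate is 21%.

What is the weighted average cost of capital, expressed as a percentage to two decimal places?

Total capital V = 4307 + 1023 + 1132 = 6462.
Equity: weight = 4307/6462 = 0.6665; cost = 8.21%.
Bank debt: weight = 1023/6462 = 0.1583; after-tax cost = 8.7% × (1 − 21%) = 6.8730%.
Private placement notes: weight = 1132/6462 = 0.1752; after-tax cost = 4.24% × (1 − 21%) = 3.3496%.
WACC = 0.6665 × 8.2100% + 0.1583 × 6.8730% + 0.1752 × 3.3496% = 7.1469%.

7.15%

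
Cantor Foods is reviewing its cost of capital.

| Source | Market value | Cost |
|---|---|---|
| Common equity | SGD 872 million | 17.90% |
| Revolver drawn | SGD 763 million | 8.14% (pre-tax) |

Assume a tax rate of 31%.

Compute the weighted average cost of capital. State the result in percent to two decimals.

12.17%

Total capital V = 872 + 763 = 1635.
Equity: weight = 872/1635 = 0.5333; cost = 17.9%.
Revolver drawn: weight = 763/1635 = 0.4667; after-tax cost = 8.14% × (1 − 31%) = 5.6166%.
WACC = 0.5333 × 17.9000% + 0.4667 × 5.6166% = 12.1677%.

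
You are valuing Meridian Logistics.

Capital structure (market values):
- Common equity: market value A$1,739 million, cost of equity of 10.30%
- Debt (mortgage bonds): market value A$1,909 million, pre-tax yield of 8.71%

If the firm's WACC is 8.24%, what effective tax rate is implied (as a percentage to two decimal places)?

26.94%

Total capital V = 1739 + 1909 = 3648.
Equity weight = 1739/3648 = 0.4767.
Mortgage bonds weight = 1909/3648 = 0.5233.
Equity contribution = 0.4767 × 10.3% = 4.9100%.
Debt contribution must be 8.24% − 4.9100% = 3.3300%.
0.5233 × 8.71% × (1 − T) = 3.3300%  ⇒  (1 − T) = 0.7306.
T = 26.9409%.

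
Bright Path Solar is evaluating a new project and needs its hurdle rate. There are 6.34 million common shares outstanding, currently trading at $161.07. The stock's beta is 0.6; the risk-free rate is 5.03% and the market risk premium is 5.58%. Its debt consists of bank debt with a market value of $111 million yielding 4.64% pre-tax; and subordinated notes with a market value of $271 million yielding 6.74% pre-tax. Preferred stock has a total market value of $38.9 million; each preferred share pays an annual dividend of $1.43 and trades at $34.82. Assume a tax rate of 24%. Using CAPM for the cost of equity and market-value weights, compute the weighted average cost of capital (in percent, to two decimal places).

Cost of equity via CAPM: Re = 5.03% + 0.6 × 5.58% = 8.3780%.
Cost of preferred: Rp = 1.43 / 34.82 = 4.1068%.
Market value of equity E = 161.07 × 6.34m = 1021.1838m.
Total capital V = 1021.1838 + 38.9 + 111 + 271 = 1442.0838.
Equity: weight = 1021.1838/1442.0838 = 0.7081; cost = 8.378%.
Preferred: weight = 38.9/1442.0838 = 0.0270; cost = 4.1068%.
Bank debt: weight = 111/1442.0838 = 0.0770; after-tax cost = 4.64% × (1 − 24%) = 3.5264%.
Subordinated notes: weight = 271/1442.0838 = 0.1879; after-tax cost = 6.74% × (1 − 24%) = 5.1224%.
WACC = 0.7081 × 8.3780% + 0.0270 × 4.1068% + 0.0770 × 3.5264% + 0.1879 × 5.1224% = 7.2775%.

7.28%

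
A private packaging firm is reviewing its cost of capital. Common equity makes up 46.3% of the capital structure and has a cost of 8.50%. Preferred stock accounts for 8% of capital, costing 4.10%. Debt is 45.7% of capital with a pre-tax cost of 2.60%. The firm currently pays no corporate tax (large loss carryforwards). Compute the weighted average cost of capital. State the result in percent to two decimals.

5.45%

After-tax cost of debt = 2.6% × (1 − 0%) = 2.6000%.
WACC = 0.463 × 8.5000% + 0.080 × 4.1000% + 0.457 × 2.6000% = 5.4517%.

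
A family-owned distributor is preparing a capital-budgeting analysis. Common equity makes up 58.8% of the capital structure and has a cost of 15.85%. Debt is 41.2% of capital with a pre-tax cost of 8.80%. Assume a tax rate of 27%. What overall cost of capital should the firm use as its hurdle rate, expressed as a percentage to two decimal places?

After-tax cost of debt = 8.8% × (1 − 27%) = 6.4240%.
WACC = 0.588 × 15.8500% + 0.412 × 6.4240% = 11.9665%.

11.97%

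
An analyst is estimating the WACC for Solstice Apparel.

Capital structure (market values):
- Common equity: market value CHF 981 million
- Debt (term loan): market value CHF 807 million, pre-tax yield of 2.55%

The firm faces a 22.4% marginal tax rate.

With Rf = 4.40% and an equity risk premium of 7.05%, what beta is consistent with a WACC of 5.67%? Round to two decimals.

Total capital V = 981 + 807 = 1788.
Equity weight = 981/1788 = 0.5487.
Term loan weight = 807/1788 = 0.4513.
Debt contribution = 0.4513 × 2.55% × (1 − 22.4%) = 0.8931%.
Required equity contribution = 5.67% − 0.8931% = 4.7769%  ⇒  Re = 8.7065%.
CAPM: 8.7065% = 4.4% + β × 7.05%  ⇒  β = 0.6108.

0.61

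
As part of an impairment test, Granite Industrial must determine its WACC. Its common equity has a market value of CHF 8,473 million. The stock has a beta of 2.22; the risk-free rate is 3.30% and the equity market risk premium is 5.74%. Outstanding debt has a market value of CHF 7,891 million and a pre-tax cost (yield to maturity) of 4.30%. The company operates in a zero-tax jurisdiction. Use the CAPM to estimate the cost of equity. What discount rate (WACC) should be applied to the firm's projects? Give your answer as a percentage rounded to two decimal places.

Cost of equity via CAPM: Re = 3.3% + 2.22 × 5.74% = 16.0428%.
Total capital V = 8473 + 7891 = 16364.
Equity: weight = 8473/16364 = 0.5178; cost = 16.0428%.
Debt: weight = 7891/16364 = 0.4822; after-tax cost = 4.3% × (1 − 0%) = 4.3000%.
WACC = 0.5178 × 16.0428% + 0.4822 × 4.3000% = 10.3802%.

10.38%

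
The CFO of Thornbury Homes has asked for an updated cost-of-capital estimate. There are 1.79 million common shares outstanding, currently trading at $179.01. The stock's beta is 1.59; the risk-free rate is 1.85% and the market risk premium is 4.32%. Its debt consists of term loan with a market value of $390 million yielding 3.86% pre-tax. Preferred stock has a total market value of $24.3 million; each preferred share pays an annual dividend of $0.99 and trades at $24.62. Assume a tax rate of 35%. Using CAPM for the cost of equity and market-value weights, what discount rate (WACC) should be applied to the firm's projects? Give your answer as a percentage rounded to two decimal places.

5.27%

Cost of equity via CAPM: Re = 1.85% + 1.59 × 4.32% = 8.7188%.
Cost of preferred: Rp = 0.99 / 24.62 = 4.0211%.
Market value of equity E = 179.01 × 1.79m = 320.4279m.
Total capital V = 320.4279 + 24.3 + 390 = 734.7279.
Equity: weight = 320.4279/734.7279 = 0.4361; cost = 8.7188%.
Preferred: weight = 24.3/734.7279 = 0.0331; cost = 4.0211%.
Term loan: weight = 390/734.7279 = 0.5308; after-tax cost = 3.86% × (1 − 35%) = 2.5090%.
WACC = 0.4361 × 8.7188% + 0.0331 × 4.0211% + 0.5308 × 2.5090% = 5.2672%.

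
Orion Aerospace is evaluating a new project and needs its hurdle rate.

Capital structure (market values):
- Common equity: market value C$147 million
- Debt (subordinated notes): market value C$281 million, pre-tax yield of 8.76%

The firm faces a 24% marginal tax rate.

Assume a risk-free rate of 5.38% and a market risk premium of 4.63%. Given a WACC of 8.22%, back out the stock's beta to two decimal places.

1.26

Total capital V = 147 + 281 = 428.
Equity weight = 147/428 = 0.3435.
Subordinated notes weight = 281/428 = 0.6565.
Debt contribution = 0.6565 × 8.76% × (1 − 24%) = 4.3710%.
Required equity contribution = 8.22% − 4.3710% = 3.8490%  ⇒  Re = 11.2066%.
CAPM: 11.2066% = 5.38% + β × 4.63%  ⇒  β = 1.2585.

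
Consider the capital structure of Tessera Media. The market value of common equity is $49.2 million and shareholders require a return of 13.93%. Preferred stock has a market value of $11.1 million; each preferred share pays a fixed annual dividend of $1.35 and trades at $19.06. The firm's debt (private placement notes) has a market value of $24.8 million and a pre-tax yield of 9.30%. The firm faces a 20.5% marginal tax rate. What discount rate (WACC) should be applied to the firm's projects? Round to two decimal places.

Cost of preferred: Rp = 1.35 / 19.06 = 7.0829%.
Total capital V = 49.2 + 11.1 + 24.8 = 85.1.
Equity: weight = 49.2/85.1 = 0.5781; cost = 13.93%.
Preferred: weight = 11.1/85.1 = 0.1304; cost = 7.0829%.
Private placement notes: weight = 24.8/85.1 = 0.2914; after-tax cost = 9.3% × (1 − 20.5%) = 7.3935%.
WACC = 0.5781 × 13.9300% + 0.1304 × 7.0829% + 0.2914 × 7.3935% = 11.1320%.

11.13%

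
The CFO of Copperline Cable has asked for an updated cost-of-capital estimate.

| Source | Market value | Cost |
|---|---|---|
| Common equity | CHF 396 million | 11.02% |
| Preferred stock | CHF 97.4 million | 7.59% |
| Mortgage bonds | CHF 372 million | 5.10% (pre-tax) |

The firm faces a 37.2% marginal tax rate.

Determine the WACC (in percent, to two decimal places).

Total capital V = 396 + 97.4 + 372 = 865.4.
Equity: weight = 396/865.4 = 0.4576; cost = 11.02%.
Preferred: weight = 97.4/865.4 = 0.1125; cost = 7.59%.
Mortgage bonds: weight = 372/865.4 = 0.4299; after-tax cost = 5.1% × (1 − 37.2%) = 3.2028%.
WACC = 0.4576 × 11.0200% + 0.1125 × 7.5900% + 0.4299 × 3.2028% = 7.2737%.

7.27%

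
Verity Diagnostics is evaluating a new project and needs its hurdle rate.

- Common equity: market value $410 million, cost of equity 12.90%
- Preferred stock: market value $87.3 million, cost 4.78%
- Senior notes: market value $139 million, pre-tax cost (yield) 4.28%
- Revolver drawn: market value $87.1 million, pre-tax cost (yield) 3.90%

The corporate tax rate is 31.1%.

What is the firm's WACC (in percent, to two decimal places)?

Total capital V = 410 + 87.3 + 139 + 87.1 = 723.4.
Equity: weight = 410/723.4 = 0.5668; cost = 12.9%.
Preferred: weight = 87.3/723.4 = 0.1207; cost = 4.78%.
Senior notes: weight = 139/723.4 = 0.1921; after-tax cost = 4.28% × (1 − 31.1%) = 2.9489%.
Revolver drawn: weight = 87.1/723.4 = 0.1204; after-tax cost = 3.9% × (1 − 31.1%) = 2.6871%.
WACC = 0.5668 × 12.9000% + 0.1207 × 4.7800% + 0.1921 × 2.9489% + 0.1204 × 2.6871% = 8.7783%.

8.78%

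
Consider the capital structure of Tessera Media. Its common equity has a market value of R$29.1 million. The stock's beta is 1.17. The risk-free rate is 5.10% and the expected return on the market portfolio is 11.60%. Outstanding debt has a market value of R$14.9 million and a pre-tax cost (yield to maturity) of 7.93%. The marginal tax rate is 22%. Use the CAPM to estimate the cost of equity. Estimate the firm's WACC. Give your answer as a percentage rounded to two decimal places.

10.50%

Market risk premium = 11.6% − 5.1% = 6.5%.
Cost of equity via CAPM: Re = 5.1% + 1.17 × 6.5% = 12.7050%.
Total capital V = 29.1 + 14.9 = 44.
Equity: weight = 29.1/44 = 0.6614; cost = 12.705%.
Debt: weight = 14.9/44 = 0.3386; after-tax cost = 7.93% × (1 − 22%) = 6.1854%.
WACC = 0.6614 × 12.7050% + 0.3386 × 6.1854% = 10.4972%.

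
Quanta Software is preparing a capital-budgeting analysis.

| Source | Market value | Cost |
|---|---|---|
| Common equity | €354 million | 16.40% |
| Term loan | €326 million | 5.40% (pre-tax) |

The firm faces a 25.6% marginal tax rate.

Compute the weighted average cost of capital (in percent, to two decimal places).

Total capital V = 354 + 326 = 680.
Equity: weight = 354/680 = 0.5206; cost = 16.4%.
Term loan: weight = 326/680 = 0.4794; after-tax cost = 5.4% × (1 − 25.6%) = 4.0176%.
WACC = 0.5206 × 16.4000% + 0.4794 × 4.0176% = 10.4637%.

10.46%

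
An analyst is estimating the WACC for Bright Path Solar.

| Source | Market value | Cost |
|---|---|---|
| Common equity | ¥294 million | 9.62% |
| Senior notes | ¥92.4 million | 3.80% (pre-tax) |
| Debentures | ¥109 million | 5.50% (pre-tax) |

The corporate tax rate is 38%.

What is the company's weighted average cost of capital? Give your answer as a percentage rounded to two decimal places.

6.90%

Total capital V = 294 + 92.4 + 109 = 495.4.
Equity: weight = 294/495.4 = 0.5935; cost = 9.62%.
Senior notes: weight = 92.4/495.4 = 0.1865; after-tax cost = 3.8% × (1 − 38%) = 2.3560%.
Debentures: weight = 109/495.4 = 0.2200; after-tax cost = 5.5% × (1 − 38%) = 3.4100%.
WACC = 0.5935 × 9.6200% + 0.1865 × 2.3560% + 0.2200 × 3.4100% = 6.8988%.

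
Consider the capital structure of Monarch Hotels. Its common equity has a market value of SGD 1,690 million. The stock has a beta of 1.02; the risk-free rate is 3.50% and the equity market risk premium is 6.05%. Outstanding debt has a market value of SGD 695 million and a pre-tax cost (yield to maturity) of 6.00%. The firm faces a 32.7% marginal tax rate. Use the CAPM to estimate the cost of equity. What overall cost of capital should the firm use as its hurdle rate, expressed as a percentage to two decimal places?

8.03%

Cost of equity via CAPM: Re = 3.5% + 1.02 × 6.05% = 9.6710%.
Total capital V = 1690 + 695 = 2385.
Equity: weight = 1690/2385 = 0.7086; cost = 9.671%.
Debt: weight = 695/2385 = 0.2914; after-tax cost = 6% × (1 − 32.7%) = 4.0380%.
WACC = 0.7086 × 9.6710% + 0.2914 × 4.0380% = 8.0295%.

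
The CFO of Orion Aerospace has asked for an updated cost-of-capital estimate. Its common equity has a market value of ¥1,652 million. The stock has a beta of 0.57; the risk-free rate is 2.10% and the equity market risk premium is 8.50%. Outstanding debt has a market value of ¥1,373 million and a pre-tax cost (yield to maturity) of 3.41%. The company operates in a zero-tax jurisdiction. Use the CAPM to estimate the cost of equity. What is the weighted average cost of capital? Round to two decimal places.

5.34%

Cost of equity via CAPM: Re = 2.1% + 0.57 × 8.5% = 6.9450%.
Total capital V = 1652 + 1373 = 3025.
Equity: weight = 1652/3025 = 0.5461; cost = 6.945%.
Debt: weight = 1373/3025 = 0.4539; after-tax cost = 3.41% × (1 − 0%) = 3.4100%.
WACC = 0.5461 × 6.9450% + 0.4539 × 3.4100% = 5.3405%.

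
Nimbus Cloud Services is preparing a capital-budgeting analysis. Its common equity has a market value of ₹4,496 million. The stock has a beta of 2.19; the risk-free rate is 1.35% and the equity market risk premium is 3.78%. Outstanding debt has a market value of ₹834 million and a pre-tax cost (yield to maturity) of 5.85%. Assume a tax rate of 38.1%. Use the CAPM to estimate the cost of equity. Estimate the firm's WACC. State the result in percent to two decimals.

8.69%

Cost of equity via CAPM: Re = 1.35% + 2.19 × 3.78% = 9.6282%.
Total capital V = 4496 + 834 = 5330.
Equity: weight = 4496/5330 = 0.8435; cost = 9.6282%.
Debt: weight = 834/5330 = 0.1565; after-tax cost = 5.85% × (1 − 38.1%) = 3.6211%.
WACC = 0.8435 × 9.6282% + 0.1565 × 3.6211% = 8.6883%.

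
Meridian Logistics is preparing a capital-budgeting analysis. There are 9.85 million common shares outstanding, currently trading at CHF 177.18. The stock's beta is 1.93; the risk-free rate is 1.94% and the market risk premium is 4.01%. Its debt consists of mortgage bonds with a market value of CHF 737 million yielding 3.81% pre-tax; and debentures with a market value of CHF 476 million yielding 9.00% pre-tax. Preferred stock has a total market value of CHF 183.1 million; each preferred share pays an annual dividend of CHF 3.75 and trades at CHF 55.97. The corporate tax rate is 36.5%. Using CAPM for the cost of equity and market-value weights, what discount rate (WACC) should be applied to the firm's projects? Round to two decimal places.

Cost of equity via CAPM: Re = 1.94% + 1.93 × 4.01% = 9.6793%.
Cost of preferred: Rp = 3.75 / 55.97 = 6.7000%.
Market value of equity E = 177.18 × 9.85m = 1745.223m.
Total capital V = 1745.223 + 183.1 + 737 + 476 = 3141.323.
Equity: weight = 1745.223/3141.323 = 0.5556; cost = 9.6793%.
Preferred: weight = 183.1/3141.323 = 0.0583; cost = 6.7%.
Mortgage bonds: weight = 737/3141.323 = 0.2346; after-tax cost = 3.81% × (1 − 36.5%) = 2.4194%.
Debentures: weight = 476/3141.323 = 0.1515; after-tax cost = 9% × (1 − 36.5%) = 5.7150%.
WACC = 0.5556 × 9.6793% + 0.0583 × 6.7000% + 0.2346 × 2.4194% + 0.1515 × 5.7150% = 7.2016%.

7.20%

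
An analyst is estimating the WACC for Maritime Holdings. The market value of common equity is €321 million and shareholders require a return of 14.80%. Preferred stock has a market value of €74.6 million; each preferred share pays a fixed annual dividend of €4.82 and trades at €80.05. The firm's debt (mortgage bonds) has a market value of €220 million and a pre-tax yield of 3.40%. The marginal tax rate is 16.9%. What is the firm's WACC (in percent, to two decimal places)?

Cost of preferred: Rp = 4.82 / 80.05 = 6.0212%.
Total capital V = 321 + 74.6 + 220 = 615.6.
Equity: weight = 321/615.6 = 0.5214; cost = 14.8%.
Preferred: weight = 74.6/615.6 = 0.1212; cost = 6.0212%.
Mortgage bonds: weight = 220/615.6 = 0.3574; after-tax cost = 3.4% × (1 − 16.9%) = 2.8254%.
WACC = 0.5214 × 14.8000% + 0.1212 × 6.0212% + 0.3574 × 2.8254% = 9.4567%.

9.46%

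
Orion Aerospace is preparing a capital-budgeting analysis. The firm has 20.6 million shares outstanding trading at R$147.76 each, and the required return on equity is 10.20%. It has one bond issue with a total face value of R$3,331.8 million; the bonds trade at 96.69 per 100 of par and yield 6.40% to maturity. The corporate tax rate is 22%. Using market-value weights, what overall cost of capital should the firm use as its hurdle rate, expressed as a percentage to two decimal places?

Market value of equity E = 147.76 × 20.6m = 3043.856m. Market value of debt D = 3331.8m × 96.69/100 = 3221.51742m.
Total capital V = 3043.856 + 3221.51742 = 6265.37342.
Equity: weight = 3043.856/6265.37342 = 0.4858; cost = 10.2%.
Bonds outstanding: weight = 3221.51742/6265.37342 = 0.5142; after-tax cost = 6.4% × (1 − 22%) = 4.9920%.
WACC = 0.4858 × 10.2000% + 0.5142 × 4.9920% = 7.5222%.

7.52%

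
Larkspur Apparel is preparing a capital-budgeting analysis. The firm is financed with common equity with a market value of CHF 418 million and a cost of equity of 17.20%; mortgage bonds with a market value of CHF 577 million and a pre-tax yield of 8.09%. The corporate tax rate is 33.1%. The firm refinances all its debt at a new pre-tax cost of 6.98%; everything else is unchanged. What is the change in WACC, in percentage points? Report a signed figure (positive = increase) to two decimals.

Current WACC:
Total capital V = 418 + 577 = 995.
Equity: weight = 418/995 = 0.4201; cost = 17.2%.
Mortgage bonds: weight = 577/995 = 0.5799; after-tax cost = 8.09% × (1 − 33.1%) = 5.4122%.
WACC = 0.4201 × 17.2000% + 0.5799 × 5.4122% = 10.3643%.
After the change:
Total capital V = 418 + 577 = 995.
Equity: weight = 418/995 = 0.4201; cost = 17.2%.
Mortgage bonds: weight = 577/995 = 0.5799; after-tax cost = 6.98% × (1 − 33.1%) = 4.6696%.
WACC = 0.4201 × 17.2000% + 0.5799 × 4.6696% = 9.9336%.
Change in WACC = 9.9336% − 10.3643% = -0.4306 pp.

-0.43 pp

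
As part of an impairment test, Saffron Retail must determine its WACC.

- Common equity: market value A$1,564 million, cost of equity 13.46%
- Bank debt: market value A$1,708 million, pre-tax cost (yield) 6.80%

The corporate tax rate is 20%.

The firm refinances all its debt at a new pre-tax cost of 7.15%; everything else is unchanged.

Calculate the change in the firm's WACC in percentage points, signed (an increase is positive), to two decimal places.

Current WACC:
Total capital V = 1564 + 1708 = 3272.
Equity: weight = 1564/3272 = 0.4780; cost = 13.46%.
Bank debt: weight = 1708/3272 = 0.5220; after-tax cost = 6.8% × (1 − 20%) = 5.4400%.
WACC = 0.4780 × 13.4600% + 0.5220 × 5.4400% = 9.2735%.
After the change:
Total capital V = 1564 + 1708 = 3272.
Equity: weight = 1564/3272 = 0.4780; cost = 13.46%.
Bank debt: weight = 1708/3272 = 0.5220; after-tax cost = 7.15% × (1 − 20%) = 5.7200%.
WACC = 0.4780 × 13.4600% + 0.5220 × 5.7200% = 9.4197%.
Change in WACC = 9.4197% − 9.2735% = 0.1462 pp.

+0.15 pp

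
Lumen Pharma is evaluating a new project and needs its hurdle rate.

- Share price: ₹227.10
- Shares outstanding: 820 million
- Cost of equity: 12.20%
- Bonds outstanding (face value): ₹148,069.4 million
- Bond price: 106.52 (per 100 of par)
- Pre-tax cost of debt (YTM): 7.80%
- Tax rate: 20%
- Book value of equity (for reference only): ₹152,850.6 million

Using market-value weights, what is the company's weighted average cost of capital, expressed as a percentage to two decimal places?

9.47%

Market value of equity E = 227.1 × 820m = 186222m. Market value of debt D = 148069.4m × 106.52/100 = 157723.52488m.
Total capital V = 186222 + 157723.52488 = 343945.52488.
Equity: weight = 186222/343945.52488 = 0.5414; cost = 12.2%.
Bonds outstanding: weight = 157723.52488/343945.52488 = 0.4586; after-tax cost = 7.8% × (1 − 20%) = 6.2400%.
WACC = 0.5414 × 12.2000% + 0.4586 × 6.2400% = 9.4669%.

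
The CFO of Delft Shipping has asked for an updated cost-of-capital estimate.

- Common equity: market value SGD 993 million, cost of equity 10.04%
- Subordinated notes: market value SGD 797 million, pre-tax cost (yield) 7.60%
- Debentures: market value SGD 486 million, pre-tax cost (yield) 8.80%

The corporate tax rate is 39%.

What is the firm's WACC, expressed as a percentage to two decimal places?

7.15%

Total capital V = 993 + 797 + 486 = 2276.
Equity: weight = 993/2276 = 0.4363; cost = 10.04%.
Subordinated notes: weight = 797/2276 = 0.3502; after-tax cost = 7.6% × (1 − 39%) = 4.6360%.
Debentures: weight = 486/2276 = 0.2135; after-tax cost = 8.8% × (1 − 39%) = 5.3680%.
WACC = 0.4363 × 10.0400% + 0.3502 × 4.6360% + 0.2135 × 5.3680% = 7.1500%.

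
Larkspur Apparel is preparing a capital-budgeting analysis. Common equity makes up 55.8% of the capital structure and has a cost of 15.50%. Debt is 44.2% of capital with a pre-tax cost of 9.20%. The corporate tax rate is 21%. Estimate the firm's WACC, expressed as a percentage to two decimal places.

After-tax cost of debt = 9.2% × (1 − 21%) = 7.2680%.
WACC = 0.558 × 15.5000% + 0.442 × 7.2680% = 11.8615%.

11.86%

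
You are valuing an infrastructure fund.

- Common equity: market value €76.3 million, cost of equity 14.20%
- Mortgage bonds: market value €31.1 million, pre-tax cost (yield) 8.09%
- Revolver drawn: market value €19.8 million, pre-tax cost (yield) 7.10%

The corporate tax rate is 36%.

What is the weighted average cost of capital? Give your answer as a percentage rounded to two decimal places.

Total capital V = 76.3 + 31.1 + 19.8 = 127.2.
Equity: weight = 76.3/127.2 = 0.5998; cost = 14.2%.
Mortgage bonds: weight = 31.1/127.2 = 0.2445; after-tax cost = 8.09% × (1 − 36%) = 5.1776%.
Revolver drawn: weight = 19.8/127.2 = 0.1557; after-tax cost = 7.1% × (1 − 36%) = 4.5440%.
WACC = 0.5998 × 14.2000% + 0.2445 × 5.1776% + 0.1557 × 4.5440% = 10.4910%.

10.49%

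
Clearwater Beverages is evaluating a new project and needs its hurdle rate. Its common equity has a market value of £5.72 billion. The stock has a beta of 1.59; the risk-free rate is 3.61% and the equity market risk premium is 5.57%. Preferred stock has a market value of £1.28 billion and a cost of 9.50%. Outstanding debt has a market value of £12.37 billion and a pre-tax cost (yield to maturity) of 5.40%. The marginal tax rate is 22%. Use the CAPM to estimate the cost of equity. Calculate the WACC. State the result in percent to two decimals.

7.00%

Cost of equity via CAPM: Re = 3.61% + 1.59 × 5.57% = 12.4663%.
Total capital V = 5.72 + 1.28 + 12.37 = 19.37.
Equity: weight = 5.72/19.37 = 0.2953; cost = 12.4663%.
Preferred: weight = 1.28/19.37 = 0.0661; cost = 9.5%.
Debt: weight = 12.37/19.37 = 0.6386; after-tax cost = 5.4% × (1 − 22%) = 4.2120%.
WACC = 0.2953 × 12.4663% + 0.0661 × 9.5000% + 0.6386 × 4.2120% = 6.9990%.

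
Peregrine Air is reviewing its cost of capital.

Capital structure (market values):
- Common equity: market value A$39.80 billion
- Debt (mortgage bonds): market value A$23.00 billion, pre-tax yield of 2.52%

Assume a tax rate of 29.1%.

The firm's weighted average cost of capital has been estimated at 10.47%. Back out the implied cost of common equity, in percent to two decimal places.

Total capital V = 39.8 + 23 = 62.8.
Equity weight = 39.8/62.8 = 0.6338.
Mortgage bonds weight = 23/62.8 = 0.3662.
Debt contribution = 0.3662 × 2.52% × (1 − 29.1%) = 0.6544%.
Required equity contribution = 10.47% − 0.6544% = 9.8156%.
Re = 9.8156% / 0.6338 = 15.4880%.

15.49%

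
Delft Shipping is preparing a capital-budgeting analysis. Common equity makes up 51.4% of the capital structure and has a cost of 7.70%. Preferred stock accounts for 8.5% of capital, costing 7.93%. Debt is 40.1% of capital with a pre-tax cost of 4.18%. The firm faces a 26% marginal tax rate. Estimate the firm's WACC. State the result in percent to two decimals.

After-tax cost of debt = 4.18% × (1 − 26%) = 3.0932%.
WACC = 0.514 × 7.7000% + 0.085 × 7.9300% + 0.401 × 3.0932% = 5.8722%.

5.87%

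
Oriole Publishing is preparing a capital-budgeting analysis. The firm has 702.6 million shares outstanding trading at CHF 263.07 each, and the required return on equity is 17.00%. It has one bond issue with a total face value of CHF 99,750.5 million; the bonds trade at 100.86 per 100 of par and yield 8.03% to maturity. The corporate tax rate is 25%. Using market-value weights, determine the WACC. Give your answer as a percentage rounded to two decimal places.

13.13%

Market value of equity E = 263.07 × 702.6m = 184832.982m. Market value of debt D = 99750.5m × 100.86/100 = 100608.3543m.
Total capital V = 184832.982 + 100608.3543 = 285441.3363.
Equity: weight = 184832.982/285441.3363 = 0.6475; cost = 17%.
Bonds outstanding: weight = 100608.3543/285441.3363 = 0.3525; after-tax cost = 8.03% × (1 − 25%) = 6.0225%.
WACC = 0.6475 × 17.0000% + 0.3525 × 6.0225% = 13.1308%.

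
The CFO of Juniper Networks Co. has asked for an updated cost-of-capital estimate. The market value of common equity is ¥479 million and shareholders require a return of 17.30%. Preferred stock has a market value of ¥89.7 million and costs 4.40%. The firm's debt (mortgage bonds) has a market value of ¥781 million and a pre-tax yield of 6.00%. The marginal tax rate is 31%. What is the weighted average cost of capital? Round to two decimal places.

8.83%

Total capital V = 479 + 89.7 + 781 = 1349.7.
Equity: weight = 479/1349.7 = 0.3549; cost = 17.3%.
Preferred: weight = 89.7/1349.7 = 0.0665; cost = 4.4%.
Mortgage bonds: weight = 781/1349.7 = 0.5786; after-tax cost = 6% × (1 − 31%) = 4.1400%.
WACC = 0.3549 × 17.3000% + 0.0665 × 4.4000% + 0.5786 × 4.1400% = 8.8277%.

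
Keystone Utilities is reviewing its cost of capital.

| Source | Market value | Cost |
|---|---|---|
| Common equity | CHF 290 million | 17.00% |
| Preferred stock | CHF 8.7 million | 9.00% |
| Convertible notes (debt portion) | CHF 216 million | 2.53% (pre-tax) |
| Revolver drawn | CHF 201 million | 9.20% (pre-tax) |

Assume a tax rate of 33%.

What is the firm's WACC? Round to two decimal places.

Total capital V = 290 + 8.7 + 216 + 201 = 715.7.
Equity: weight = 290/715.7 = 0.4052; cost = 17%.
Preferred: weight = 8.7/715.7 = 0.0122; cost = 9%.
Convertible notes (debt portion): weight = 216/715.7 = 0.3018; after-tax cost = 2.53% × (1 − 33%) = 1.6951%.
Revolver drawn: weight = 201/715.7 = 0.2808; after-tax cost = 9.2% × (1 − 33%) = 6.1640%.
WACC = 0.4052 × 17.0000% + 0.0122 × 9.0000% + 0.3018 × 1.6951% + 0.2808 × 6.1640% = 9.2405%.

9.24%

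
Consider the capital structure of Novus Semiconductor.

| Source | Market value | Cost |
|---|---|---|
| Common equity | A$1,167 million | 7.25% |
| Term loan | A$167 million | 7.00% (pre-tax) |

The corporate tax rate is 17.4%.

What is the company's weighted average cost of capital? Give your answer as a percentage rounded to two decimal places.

Total capital V = 1167 + 167 = 1334.
Equity: weight = 1167/1334 = 0.8748; cost = 7.25%.
Term loan: weight = 167/1334 = 0.1252; after-tax cost = 7% × (1 − 17.4%) = 5.7820%.
WACC = 0.8748 × 7.2500% + 0.1252 × 5.7820% = 7.0662%.

7.07%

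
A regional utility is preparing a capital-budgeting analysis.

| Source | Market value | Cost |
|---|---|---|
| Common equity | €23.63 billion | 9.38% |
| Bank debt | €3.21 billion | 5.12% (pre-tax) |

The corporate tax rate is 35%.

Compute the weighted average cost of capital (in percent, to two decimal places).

Total capital V = 23.63 + 3.21 = 26.84.
Equity: weight = 23.63/26.84 = 0.8804; cost = 9.38%.
Bank debt: weight = 3.21/26.84 = 0.1196; after-tax cost = 5.12% × (1 − 35%) = 3.3280%.
WACC = 0.8804 × 9.3800% + 0.1196 × 3.3280% = 8.6562%.

8.66%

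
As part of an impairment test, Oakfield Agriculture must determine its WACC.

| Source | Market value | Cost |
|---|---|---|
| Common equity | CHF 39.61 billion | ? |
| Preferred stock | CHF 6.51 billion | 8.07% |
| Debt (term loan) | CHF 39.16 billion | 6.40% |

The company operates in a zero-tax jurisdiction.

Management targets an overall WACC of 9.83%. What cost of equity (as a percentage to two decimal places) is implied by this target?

13.51%

Total capital V = 39.61 + 6.51 + 39.16 = 85.28.
Equity weight = 39.61/85.28 = 0.4645.
Preferred weight = 6.51/85.28 = 0.0763.
Term loan weight = 39.16/85.28 = 0.4592.
Debt contribution = 0.4592 × 6.4% × (1 − 0%) = 2.9388%.
Preferred contribution = 0.0763 × 8.07% = 0.6160%.
Required equity contribution = 9.83% − 3.5549% = 6.2751%.
Re = 6.2751% / 0.4645 = 13.5103%.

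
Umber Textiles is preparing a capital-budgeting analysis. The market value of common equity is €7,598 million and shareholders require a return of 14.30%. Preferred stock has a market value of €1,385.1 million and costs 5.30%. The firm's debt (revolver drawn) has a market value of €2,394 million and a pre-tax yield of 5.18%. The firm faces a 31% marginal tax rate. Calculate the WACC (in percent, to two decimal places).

10.95%

Total capital V = 7598 + 1385.1 + 2394 = 11377.1.
Equity: weight = 7598/11377.1 = 0.6678; cost = 14.3%.
Preferred: weight = 1385.1/11377.1 = 0.1217; cost = 5.3%.
Revolver drawn: weight = 2394/11377.1 = 0.2104; after-tax cost = 5.18% × (1 − 31%) = 3.5742%.
WACC = 0.6678 × 14.3000% + 0.1217 × 5.3000% + 0.2104 × 3.5742% = 10.9473%.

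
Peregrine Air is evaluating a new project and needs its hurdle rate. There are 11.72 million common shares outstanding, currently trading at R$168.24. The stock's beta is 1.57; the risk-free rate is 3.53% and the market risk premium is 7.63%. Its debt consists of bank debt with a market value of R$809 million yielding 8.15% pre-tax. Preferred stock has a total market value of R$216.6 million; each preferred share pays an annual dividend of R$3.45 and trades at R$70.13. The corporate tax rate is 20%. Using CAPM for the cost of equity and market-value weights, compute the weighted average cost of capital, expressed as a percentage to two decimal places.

12.32%

Cost of equity via CAPM: Re = 3.53% + 1.57 × 7.63% = 15.5091%.
Cost of preferred: Rp = 3.45 / 70.13 = 4.9194%.
Market value of equity E = 168.24 × 11.72m = 1971.7728m.
Total capital V = 1971.7728 + 216.6 + 809 = 2997.3728.
Equity: weight = 1971.7728/2997.3728 = 0.6578; cost = 15.5091%.
Preferred: weight = 216.6/2997.3728 = 0.0723; cost = 4.9194%.
Bank debt: weight = 809/2997.3728 = 0.2699; after-tax cost = 8.15% × (1 − 20%) = 6.5200%.
WACC = 0.6578 × 15.5091% + 0.0723 × 4.9194% + 0.2699 × 6.5200% = 12.3177%.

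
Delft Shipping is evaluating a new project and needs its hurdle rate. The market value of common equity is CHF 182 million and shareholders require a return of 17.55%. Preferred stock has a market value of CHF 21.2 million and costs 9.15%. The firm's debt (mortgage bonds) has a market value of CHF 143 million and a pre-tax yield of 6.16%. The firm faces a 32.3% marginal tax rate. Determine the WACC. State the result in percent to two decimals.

Total capital V = 182 + 21.2 + 143 = 346.2.
Equity: weight = 182/346.2 = 0.5257; cost = 17.55%.
Preferred: weight = 21.2/346.2 = 0.0612; cost = 9.15%.
Mortgage bonds: weight = 143/346.2 = 0.4131; after-tax cost = 6.16% × (1 − 32.3%) = 4.1703%.
WACC = 0.5257 × 17.5500% + 0.0612 × 9.1500% + 0.4131 × 4.1703% = 11.5091%.

11.51%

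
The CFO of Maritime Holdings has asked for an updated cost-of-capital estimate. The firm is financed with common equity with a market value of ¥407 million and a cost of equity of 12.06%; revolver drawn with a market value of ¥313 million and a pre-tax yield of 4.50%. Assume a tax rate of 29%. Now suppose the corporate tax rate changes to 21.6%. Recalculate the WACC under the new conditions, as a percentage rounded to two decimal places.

8.35%

After the change:
Total capital V = 407 + 313 = 720.
Equity: weight = 407/720 = 0.5653; cost = 12.06%.
Revolver drawn: weight = 313/720 = 0.4347; after-tax cost = 4.5% × (1 − 21.6%) = 3.5280%.
WACC = 0.5653 × 12.0600% + 0.4347 × 3.5280% = 8.3510%.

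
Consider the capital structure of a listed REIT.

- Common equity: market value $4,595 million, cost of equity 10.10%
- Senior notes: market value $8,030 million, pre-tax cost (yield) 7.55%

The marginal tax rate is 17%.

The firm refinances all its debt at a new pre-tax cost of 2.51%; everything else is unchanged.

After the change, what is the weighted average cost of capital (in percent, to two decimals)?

After the change:
Total capital V = 4595 + 8030 = 12625.
Equity: weight = 4595/12625 = 0.3640; cost = 10.1%.
Senior notes: weight = 8030/12625 = 0.6360; after-tax cost = 2.51% × (1 − 17%) = 2.0833%.
WACC = 0.3640 × 10.1000% + 0.6360 × 2.0833% = 5.0011%.

5.00%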